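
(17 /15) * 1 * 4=4.53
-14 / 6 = -7 / 3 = -2.33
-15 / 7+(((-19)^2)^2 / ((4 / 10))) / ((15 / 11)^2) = 110380537 / 630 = 175207.20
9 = 9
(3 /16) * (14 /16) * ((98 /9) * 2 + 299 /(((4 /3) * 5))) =83951 /7680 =10.93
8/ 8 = 1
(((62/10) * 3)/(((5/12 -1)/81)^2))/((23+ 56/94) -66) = -4129650864/488285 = -8457.46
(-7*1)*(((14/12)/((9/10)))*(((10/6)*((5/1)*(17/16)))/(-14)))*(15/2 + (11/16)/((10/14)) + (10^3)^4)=238000000002014075/41472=5738811728443.63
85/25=17/5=3.40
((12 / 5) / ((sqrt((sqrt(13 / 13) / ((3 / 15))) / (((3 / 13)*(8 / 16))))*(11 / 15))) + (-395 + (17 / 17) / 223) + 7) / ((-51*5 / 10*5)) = 57682 / 18955-12*sqrt(390) / 60775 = 3.04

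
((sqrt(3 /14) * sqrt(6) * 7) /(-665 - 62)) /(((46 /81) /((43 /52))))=-10449 * sqrt(7) /1738984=-0.02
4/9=0.44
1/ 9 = 0.11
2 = 2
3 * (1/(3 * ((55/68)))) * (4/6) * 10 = 272/33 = 8.24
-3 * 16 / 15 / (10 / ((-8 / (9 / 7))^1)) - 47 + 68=5173 / 225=22.99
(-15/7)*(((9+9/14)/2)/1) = -2025/196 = -10.33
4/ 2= 2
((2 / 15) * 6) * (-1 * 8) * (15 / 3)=-32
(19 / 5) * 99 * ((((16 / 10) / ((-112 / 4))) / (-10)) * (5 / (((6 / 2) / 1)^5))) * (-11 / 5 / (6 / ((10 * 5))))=-2299 / 2835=-0.81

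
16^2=256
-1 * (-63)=63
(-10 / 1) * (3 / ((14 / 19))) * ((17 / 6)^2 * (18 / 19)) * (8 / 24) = -1445 / 14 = -103.21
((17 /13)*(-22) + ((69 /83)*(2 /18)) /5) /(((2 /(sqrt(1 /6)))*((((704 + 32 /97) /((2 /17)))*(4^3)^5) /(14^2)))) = -315959749*sqrt(6) /4325163922567987200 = -0.00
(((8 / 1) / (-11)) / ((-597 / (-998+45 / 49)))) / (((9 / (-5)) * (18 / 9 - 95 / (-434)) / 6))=242330720 / 132804441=1.82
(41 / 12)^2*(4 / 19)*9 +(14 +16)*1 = 3961 / 76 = 52.12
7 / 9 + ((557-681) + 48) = -677 / 9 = -75.22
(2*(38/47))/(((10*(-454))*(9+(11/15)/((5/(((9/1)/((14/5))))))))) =-266/7073547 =-0.00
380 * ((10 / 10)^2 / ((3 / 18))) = 2280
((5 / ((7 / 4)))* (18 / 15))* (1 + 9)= 240 / 7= 34.29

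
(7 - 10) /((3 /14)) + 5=-9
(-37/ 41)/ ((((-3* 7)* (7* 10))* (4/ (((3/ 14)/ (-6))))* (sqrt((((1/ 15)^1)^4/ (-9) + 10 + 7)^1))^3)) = -758615625* sqrt(1936406)/ 13499285466138795008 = -0.00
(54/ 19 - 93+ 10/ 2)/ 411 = -1618/ 7809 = -0.21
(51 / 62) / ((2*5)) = 51 / 620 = 0.08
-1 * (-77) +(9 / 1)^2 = 158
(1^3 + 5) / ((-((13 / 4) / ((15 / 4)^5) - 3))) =2.00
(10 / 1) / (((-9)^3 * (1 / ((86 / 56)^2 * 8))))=-9245 / 35721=-0.26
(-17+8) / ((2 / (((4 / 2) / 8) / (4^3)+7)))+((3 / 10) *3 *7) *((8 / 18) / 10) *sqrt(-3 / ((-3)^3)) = -1206691 / 38400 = -31.42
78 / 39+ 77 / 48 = 3.60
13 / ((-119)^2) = 13 / 14161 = 0.00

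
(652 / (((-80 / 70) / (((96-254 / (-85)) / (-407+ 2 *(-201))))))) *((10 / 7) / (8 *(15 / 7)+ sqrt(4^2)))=4800187 / 1017722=4.72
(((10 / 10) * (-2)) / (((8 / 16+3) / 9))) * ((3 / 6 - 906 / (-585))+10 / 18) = -6094 / 455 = -13.39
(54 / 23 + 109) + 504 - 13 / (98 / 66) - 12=670106 / 1127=594.59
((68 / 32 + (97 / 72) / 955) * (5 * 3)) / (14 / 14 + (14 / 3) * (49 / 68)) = 621401 / 84995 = 7.31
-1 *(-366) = 366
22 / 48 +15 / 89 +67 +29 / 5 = 784199 / 10680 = 73.43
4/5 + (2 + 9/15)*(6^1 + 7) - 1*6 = 143/5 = 28.60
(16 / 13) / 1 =16 / 13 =1.23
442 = 442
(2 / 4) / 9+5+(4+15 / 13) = 2389 / 234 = 10.21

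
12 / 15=4 / 5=0.80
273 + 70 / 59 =16177 / 59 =274.19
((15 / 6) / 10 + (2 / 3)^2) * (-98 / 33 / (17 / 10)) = -6125 / 5049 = -1.21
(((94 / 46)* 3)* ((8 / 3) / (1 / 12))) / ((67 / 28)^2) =3537408 / 103247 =34.26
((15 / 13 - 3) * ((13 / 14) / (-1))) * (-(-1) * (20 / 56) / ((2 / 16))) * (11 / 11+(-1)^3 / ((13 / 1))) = 2880 / 637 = 4.52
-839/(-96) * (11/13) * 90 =665.55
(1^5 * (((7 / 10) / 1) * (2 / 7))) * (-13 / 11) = -13 / 55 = -0.24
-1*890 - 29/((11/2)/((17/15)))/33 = -4847036/5445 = -890.18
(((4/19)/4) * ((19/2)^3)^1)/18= 361/144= 2.51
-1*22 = -22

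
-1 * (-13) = 13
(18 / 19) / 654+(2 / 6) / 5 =2116 / 31065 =0.07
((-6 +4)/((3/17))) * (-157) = 5338/3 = 1779.33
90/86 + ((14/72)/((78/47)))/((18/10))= 1207975/1086696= 1.11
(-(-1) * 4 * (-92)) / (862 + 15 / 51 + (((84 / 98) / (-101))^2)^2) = -1563055486643056 / 3662536825261891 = -0.43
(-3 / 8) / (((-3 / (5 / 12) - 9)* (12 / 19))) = 95 / 2592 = 0.04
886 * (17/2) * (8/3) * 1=60248/3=20082.67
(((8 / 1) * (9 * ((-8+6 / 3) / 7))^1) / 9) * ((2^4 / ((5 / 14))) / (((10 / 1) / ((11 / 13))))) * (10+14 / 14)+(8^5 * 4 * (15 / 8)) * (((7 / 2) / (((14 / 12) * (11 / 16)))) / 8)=478209792 / 3575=133764.98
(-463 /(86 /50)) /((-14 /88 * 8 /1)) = 127325 /602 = 211.50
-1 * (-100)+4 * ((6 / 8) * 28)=184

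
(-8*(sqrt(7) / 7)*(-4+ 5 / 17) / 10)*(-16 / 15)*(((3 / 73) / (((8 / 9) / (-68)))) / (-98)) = -1296*sqrt(7) / 89425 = -0.04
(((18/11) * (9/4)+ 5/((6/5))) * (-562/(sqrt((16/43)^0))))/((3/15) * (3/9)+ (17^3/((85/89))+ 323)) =-727790/902099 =-0.81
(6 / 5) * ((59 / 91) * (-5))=-354 / 91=-3.89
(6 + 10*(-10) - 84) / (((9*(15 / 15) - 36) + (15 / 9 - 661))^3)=4806 / 8729091379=0.00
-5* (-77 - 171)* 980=1215200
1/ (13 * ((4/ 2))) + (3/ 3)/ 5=31/ 130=0.24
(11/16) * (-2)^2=11/4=2.75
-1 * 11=-11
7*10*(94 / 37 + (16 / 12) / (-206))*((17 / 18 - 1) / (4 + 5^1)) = -1014020 / 926073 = -1.09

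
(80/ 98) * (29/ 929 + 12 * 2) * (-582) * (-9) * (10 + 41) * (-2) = -477108468000/ 45521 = -10481062.98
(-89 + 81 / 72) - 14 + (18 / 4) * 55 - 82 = 509 / 8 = 63.62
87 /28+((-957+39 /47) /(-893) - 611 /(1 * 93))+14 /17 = -2914193923 /1857972228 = -1.57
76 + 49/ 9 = 81.44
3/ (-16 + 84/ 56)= -6/ 29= -0.21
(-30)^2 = 900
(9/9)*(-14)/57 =-14/57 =-0.25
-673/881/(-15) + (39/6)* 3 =516731/26430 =19.55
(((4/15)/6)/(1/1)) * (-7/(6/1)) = -7/135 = -0.05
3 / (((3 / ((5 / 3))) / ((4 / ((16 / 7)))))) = 35 / 12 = 2.92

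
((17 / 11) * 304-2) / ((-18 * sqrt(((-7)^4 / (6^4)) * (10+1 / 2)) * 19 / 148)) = -1523216 * sqrt(42) / 215061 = -45.90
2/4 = 1/2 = 0.50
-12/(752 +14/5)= -10/629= -0.02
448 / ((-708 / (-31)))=3472 / 177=19.62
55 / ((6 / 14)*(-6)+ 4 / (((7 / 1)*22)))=-605 / 28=-21.61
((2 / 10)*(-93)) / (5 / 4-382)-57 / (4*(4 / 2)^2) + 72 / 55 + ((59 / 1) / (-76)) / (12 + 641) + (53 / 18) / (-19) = -18594406909 / 7876590480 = -2.36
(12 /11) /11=12 /121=0.10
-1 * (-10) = 10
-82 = -82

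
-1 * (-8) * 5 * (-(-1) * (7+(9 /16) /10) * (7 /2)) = 987.88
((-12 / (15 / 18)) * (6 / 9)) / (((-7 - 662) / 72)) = 1.03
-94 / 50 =-47 / 25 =-1.88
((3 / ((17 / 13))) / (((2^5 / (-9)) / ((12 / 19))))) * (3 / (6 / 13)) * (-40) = 68445 / 646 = 105.95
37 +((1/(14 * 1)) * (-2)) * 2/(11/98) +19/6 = 2483/66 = 37.62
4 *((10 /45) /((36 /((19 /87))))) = 38 /7047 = 0.01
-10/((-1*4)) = 5/2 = 2.50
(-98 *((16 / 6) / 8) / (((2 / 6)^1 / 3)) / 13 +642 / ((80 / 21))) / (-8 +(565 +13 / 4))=0.26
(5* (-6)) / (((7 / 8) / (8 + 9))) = -4080 / 7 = -582.86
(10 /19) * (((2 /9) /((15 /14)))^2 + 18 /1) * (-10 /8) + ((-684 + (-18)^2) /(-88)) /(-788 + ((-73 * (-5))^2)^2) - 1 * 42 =-7667290257242822 /142328427792903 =-53.87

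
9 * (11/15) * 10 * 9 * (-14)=-8316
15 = 15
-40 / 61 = -0.66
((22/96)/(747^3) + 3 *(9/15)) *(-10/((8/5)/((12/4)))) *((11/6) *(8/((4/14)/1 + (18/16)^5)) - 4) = -978238807585425545/9581397002760816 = -102.10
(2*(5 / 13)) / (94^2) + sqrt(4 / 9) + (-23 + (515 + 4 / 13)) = 84940483 / 172302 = 492.97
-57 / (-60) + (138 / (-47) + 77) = 70513 / 940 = 75.01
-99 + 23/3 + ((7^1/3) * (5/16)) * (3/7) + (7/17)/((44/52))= -812635/8976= -90.53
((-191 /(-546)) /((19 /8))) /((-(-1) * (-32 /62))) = -5921 /20748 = -0.29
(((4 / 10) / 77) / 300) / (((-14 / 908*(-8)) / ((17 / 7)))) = 3859 / 11319000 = 0.00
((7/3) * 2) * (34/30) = 5.29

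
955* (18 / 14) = 8595 / 7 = 1227.86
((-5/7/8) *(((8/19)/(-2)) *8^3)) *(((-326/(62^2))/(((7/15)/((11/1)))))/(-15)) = 1147520/894691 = 1.28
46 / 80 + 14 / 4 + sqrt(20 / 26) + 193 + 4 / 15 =sqrt(130) / 13 + 23681 / 120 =198.22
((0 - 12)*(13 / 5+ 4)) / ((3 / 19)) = -2508 / 5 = -501.60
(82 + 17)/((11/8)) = 72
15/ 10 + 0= 3/ 2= 1.50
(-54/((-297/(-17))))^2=1156/121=9.55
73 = 73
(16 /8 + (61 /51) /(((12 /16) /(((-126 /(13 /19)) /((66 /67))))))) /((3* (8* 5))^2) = -1079849 /52509600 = -0.02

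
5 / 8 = 0.62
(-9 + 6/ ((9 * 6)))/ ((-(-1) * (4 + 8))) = -20/ 27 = -0.74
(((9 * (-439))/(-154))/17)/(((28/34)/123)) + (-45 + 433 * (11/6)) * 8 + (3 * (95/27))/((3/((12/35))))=120640061/19404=6217.28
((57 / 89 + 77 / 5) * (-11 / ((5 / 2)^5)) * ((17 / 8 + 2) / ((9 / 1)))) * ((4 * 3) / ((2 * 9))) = -6909584 / 12515625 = -0.55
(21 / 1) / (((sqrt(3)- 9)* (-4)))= 7* sqrt(3) / 104+ 63 / 104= 0.72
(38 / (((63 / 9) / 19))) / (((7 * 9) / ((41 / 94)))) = 14801 / 20727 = 0.71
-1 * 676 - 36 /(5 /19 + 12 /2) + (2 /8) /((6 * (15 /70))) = -2919775 /4284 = -681.55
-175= -175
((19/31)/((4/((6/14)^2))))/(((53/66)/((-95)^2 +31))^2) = 3579211.03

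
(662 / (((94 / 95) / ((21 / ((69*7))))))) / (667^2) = 31445 / 480925009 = 0.00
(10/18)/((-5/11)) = -11/9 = -1.22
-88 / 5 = -17.60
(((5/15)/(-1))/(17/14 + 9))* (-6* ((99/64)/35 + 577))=1292579/11440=112.99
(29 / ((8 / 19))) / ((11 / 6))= 1653 / 44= 37.57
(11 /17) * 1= 11 /17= 0.65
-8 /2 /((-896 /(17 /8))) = 0.01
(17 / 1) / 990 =17 / 990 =0.02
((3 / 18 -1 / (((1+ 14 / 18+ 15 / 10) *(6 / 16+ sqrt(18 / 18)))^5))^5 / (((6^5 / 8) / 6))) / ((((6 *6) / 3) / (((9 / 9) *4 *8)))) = 19911303792381713499144193921433818745053031932424169220944781177815625 / 9559164916427195126168251388041396908515550488363961412595400369866389897608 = 0.00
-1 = -1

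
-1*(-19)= 19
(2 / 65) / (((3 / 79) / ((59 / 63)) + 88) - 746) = -9322 / 199338685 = -0.00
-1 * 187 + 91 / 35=-184.40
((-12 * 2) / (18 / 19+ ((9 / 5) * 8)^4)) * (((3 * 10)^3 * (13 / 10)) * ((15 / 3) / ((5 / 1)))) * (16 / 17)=-8892000000 / 482247041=-18.44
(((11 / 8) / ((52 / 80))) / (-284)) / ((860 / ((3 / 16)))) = -33 / 20320768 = -0.00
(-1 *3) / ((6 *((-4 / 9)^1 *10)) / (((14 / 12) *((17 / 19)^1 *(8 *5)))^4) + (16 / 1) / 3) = -3609610578000 / 6417074915999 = -0.56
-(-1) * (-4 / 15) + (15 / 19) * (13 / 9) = 83 / 95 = 0.87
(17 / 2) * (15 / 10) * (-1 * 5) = -255 / 4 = -63.75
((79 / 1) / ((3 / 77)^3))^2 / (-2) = -1300764074135449 / 1458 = -892156429448.18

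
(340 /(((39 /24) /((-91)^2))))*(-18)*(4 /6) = -20791680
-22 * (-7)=154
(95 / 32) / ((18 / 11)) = 1045 / 576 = 1.81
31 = 31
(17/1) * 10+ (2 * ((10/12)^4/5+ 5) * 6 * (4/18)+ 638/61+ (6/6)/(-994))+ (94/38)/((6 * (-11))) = 597441352463/3079418958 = 194.01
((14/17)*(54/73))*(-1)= -756/1241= -0.61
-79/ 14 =-5.64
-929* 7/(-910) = 929/130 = 7.15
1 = 1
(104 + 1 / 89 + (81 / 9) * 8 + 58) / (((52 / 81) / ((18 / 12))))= 5060961 / 9256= 546.78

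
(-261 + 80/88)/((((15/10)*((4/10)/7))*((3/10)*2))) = -500675/99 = -5057.32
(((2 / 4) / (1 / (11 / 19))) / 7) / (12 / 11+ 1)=121 / 6118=0.02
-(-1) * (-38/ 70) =-19/ 35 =-0.54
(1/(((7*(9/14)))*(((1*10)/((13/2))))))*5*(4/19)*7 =182/171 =1.06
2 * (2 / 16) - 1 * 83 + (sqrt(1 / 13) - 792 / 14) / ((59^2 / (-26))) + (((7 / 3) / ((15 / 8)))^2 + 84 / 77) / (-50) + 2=-4362838543639 / 54277492500 - 2 * sqrt(13) / 3481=-80.38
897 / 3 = 299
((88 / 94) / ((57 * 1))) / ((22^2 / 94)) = 2 / 627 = 0.00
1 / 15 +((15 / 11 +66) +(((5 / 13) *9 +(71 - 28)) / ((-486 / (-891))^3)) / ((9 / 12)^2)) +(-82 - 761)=-46319717 / 173745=-266.60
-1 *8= -8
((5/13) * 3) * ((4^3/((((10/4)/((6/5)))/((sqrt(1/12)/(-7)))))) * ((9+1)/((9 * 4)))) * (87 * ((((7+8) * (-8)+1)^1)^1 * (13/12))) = 7888 * sqrt(3)/3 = 4554.14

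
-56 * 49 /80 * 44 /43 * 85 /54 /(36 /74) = -2373217 /20898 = -113.56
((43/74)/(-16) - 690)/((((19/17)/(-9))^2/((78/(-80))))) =745883705853/17096960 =43626.69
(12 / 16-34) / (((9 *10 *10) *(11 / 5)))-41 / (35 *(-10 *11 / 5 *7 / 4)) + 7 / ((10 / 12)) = 296833 / 35280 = 8.41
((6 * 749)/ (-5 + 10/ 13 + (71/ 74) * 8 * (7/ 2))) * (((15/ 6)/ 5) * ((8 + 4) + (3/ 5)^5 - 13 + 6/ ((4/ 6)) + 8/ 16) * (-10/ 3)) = -19314381359/ 6804375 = -2838.52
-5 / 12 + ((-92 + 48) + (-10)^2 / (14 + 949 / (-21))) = -47.62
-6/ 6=-1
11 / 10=1.10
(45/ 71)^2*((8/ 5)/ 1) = 3240/ 5041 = 0.64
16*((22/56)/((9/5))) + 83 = 5449/63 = 86.49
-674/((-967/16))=10784/967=11.15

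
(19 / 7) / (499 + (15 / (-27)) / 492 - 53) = 84132 / 13824181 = 0.01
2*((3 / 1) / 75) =2 / 25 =0.08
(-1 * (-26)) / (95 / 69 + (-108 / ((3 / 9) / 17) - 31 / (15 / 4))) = -8970 / 1902637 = -0.00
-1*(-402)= 402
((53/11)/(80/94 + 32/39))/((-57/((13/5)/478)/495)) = -3788811/27827248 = -0.14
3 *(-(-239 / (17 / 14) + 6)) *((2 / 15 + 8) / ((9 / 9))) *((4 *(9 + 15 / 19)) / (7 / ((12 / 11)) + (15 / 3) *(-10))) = -3533416704 / 844645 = -4183.32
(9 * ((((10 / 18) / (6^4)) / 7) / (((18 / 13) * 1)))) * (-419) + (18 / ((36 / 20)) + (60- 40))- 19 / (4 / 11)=-3660571 / 163296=-22.42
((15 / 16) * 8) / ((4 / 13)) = 195 / 8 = 24.38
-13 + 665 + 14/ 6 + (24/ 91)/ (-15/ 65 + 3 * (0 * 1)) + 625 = 26842/ 21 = 1278.19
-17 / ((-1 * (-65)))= -0.26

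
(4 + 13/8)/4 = 45/32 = 1.41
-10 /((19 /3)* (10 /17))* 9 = -459 /19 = -24.16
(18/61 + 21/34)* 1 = 1893/2074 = 0.91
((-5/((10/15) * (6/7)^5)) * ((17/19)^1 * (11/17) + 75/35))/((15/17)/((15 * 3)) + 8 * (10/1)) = -5277055/9570528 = -0.55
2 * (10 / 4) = 5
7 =7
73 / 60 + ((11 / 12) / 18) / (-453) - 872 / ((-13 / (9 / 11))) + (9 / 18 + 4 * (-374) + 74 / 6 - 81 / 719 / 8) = -35892701350763 / 25151094540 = -1427.08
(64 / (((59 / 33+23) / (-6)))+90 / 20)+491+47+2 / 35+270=22819991 / 28630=797.07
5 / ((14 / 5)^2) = 125 / 196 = 0.64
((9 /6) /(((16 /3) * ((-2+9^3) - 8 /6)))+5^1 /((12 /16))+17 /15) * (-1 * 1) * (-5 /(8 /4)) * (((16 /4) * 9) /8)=24453279 /278656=87.75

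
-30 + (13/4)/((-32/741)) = -13473/128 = -105.26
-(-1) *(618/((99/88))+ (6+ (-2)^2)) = 1678/3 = 559.33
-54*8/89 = -432/89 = -4.85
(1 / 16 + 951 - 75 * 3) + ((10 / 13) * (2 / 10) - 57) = 139197 / 208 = 669.22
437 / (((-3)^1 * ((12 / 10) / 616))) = -672980 / 9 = -74775.56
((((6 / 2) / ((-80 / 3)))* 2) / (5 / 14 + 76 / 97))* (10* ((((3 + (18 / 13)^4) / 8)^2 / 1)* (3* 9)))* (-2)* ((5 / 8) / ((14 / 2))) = 4284129931287255 / 646946246056448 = 6.62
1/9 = 0.11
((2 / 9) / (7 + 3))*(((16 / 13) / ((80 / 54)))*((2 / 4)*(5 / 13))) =3 / 845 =0.00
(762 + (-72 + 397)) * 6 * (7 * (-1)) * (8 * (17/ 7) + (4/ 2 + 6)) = -1252224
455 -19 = 436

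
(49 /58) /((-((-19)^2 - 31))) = -0.00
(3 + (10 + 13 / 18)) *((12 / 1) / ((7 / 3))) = 494 / 7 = 70.57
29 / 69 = 0.42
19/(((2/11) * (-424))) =-0.25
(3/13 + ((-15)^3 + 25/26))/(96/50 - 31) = 2192975/18902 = 116.02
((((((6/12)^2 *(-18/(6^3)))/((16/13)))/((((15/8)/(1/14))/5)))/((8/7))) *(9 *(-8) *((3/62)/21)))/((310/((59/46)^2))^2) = 157525693/11951555095961600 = 0.00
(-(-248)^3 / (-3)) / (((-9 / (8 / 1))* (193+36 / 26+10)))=1586311168 / 71739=22112.26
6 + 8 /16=13 /2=6.50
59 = 59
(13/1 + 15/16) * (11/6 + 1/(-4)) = 4237/192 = 22.07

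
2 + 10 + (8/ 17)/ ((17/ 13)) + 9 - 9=3572/ 289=12.36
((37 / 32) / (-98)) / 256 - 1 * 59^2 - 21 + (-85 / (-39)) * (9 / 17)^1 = -36536959457 / 10436608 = -3500.85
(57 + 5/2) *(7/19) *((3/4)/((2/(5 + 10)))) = 37485/304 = 123.31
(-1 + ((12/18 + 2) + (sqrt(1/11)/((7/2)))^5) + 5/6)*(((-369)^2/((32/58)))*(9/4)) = 35538021*sqrt(11)/44740234 + 177690105/128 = 1388206.58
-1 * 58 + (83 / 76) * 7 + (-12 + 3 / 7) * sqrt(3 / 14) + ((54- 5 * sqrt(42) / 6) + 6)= 733 / 76- 244 * sqrt(42) / 147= -1.11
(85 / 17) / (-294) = -5 / 294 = -0.02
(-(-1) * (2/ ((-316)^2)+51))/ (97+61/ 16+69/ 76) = 0.50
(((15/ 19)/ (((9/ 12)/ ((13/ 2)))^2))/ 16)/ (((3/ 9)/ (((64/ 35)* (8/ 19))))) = 21632/ 2527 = 8.56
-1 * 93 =-93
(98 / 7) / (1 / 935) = 13090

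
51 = 51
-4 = -4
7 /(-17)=-7 /17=-0.41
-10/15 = -2/3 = -0.67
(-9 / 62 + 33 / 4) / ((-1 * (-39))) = 335 / 1612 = 0.21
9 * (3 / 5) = 27 / 5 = 5.40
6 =6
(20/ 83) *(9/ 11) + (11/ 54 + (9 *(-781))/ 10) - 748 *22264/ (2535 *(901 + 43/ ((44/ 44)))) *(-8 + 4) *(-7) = -1102827074564/ 1228975605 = -897.35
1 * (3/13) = 3/13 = 0.23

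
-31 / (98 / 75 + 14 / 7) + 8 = -11 / 8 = -1.38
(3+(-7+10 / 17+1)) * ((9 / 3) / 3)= -41 / 17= -2.41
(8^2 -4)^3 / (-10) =-21600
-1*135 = -135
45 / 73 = 0.62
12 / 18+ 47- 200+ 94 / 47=-451 / 3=-150.33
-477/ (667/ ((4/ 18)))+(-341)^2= 77559321/ 667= 116280.84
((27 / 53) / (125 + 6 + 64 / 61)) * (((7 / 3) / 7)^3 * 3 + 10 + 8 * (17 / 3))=30439 / 142305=0.21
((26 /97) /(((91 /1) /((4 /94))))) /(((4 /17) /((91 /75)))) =221 /341925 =0.00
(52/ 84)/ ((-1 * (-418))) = 13/ 8778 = 0.00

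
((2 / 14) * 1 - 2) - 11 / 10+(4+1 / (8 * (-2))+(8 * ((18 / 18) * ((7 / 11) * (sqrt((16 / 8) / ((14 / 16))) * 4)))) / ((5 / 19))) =549 / 560+2432 * sqrt(7) / 55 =117.97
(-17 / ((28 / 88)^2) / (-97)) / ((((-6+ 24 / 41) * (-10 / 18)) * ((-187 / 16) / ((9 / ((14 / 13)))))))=-2532816 / 6155135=-0.41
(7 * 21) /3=49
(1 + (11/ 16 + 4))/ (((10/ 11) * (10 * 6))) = 0.10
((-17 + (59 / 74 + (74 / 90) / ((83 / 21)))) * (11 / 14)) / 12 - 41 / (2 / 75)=-23813388479 / 15477840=-1538.55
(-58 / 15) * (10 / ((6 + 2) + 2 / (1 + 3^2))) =-580 / 123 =-4.72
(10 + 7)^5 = 1419857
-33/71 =-0.46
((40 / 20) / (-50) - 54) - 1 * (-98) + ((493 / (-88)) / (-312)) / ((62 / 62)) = 43.98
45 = 45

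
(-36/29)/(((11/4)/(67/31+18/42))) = -80928/69223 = -1.17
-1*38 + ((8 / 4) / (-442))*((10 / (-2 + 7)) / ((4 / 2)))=-8399 / 221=-38.00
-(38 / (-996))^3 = 6859 / 123505992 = 0.00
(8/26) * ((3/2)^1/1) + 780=780.46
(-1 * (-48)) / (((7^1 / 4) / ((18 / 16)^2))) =243 / 7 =34.71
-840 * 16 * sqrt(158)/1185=-896 * sqrt(158)/79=-142.56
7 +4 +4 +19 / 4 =79 / 4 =19.75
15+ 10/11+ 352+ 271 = 638.91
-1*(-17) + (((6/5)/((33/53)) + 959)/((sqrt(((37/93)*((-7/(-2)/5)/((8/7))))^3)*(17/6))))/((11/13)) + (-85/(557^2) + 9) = 8066389/310249 + 24536393856*sqrt(17205)/965899319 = 3358.01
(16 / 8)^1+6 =8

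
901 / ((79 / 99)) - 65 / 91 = 623998 / 553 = 1128.39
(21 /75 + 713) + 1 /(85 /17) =17837 /25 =713.48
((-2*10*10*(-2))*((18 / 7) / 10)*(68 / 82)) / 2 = 12240 / 287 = 42.65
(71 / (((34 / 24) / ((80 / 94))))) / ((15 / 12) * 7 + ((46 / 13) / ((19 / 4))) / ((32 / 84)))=3.98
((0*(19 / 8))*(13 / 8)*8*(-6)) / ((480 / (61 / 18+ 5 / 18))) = 0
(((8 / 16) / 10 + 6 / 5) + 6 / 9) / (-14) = -23 / 168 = -0.14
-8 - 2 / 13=-106 / 13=-8.15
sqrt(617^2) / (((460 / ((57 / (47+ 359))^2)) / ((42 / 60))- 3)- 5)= 2004633 / 108294808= 0.02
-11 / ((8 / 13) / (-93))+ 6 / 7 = 1663.23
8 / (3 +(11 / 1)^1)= 4 / 7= 0.57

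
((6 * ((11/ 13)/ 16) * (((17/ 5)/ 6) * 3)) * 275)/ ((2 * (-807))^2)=10285/ 180613056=0.00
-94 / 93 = -1.01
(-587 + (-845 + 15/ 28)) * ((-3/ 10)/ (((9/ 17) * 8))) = 681377/ 6720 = 101.40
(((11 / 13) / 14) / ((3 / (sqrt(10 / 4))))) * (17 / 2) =187 * sqrt(10) / 2184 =0.27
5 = 5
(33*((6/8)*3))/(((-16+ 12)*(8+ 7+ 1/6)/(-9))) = 8019/728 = 11.02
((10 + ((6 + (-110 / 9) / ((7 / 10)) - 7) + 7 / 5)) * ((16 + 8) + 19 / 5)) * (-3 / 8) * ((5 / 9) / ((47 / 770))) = 850124 / 1269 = 669.92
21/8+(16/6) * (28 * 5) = 9023/24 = 375.96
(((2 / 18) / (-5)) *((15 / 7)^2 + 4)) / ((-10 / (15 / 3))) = 421 / 4410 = 0.10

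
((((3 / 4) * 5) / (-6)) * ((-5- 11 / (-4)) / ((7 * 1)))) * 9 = 405 / 224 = 1.81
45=45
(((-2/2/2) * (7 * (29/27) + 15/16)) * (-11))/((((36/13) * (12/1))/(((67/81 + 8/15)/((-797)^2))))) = 287830829/96021647976960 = 0.00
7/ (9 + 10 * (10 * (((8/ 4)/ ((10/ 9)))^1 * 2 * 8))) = 7/ 2889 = 0.00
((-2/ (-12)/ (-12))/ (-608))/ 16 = 1/ 700416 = 0.00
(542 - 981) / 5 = -439 / 5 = -87.80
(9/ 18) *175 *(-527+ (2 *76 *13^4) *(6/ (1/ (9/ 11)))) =41024005925/ 22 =1864727542.05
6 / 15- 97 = -483 / 5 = -96.60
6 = 6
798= 798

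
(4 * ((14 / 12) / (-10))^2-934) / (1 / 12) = -840551 / 75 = -11207.35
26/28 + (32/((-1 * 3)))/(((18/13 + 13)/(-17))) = 6253/462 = 13.53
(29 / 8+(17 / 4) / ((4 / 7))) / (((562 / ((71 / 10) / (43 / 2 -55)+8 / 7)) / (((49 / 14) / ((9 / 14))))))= 901579 / 9036960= 0.10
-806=-806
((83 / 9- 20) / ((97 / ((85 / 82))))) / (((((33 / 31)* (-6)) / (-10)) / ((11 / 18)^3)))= -1594175 / 38736144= -0.04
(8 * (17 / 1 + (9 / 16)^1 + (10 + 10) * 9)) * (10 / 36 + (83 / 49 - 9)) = -19595039 / 1764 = -11108.30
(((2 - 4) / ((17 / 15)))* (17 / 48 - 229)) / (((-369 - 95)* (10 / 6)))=-32925 / 63104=-0.52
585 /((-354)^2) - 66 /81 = -304573 /375948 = -0.81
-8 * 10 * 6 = -480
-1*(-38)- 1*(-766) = 804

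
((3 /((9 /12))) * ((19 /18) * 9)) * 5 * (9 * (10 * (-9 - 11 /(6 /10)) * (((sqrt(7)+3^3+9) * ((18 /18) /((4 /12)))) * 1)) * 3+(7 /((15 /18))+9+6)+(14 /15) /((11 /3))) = -162562723.10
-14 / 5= -2.80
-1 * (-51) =51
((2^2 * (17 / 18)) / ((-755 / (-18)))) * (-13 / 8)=-221 / 1510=-0.15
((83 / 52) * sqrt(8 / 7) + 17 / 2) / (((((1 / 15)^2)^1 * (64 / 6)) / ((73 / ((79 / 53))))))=216760725 * sqrt(14) / 460096 + 44396775 / 5056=10543.78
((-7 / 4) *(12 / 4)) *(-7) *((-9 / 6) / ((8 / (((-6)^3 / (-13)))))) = -11907 / 104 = -114.49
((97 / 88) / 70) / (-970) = -1 / 61600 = -0.00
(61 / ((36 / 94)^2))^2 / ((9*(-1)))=-19218.46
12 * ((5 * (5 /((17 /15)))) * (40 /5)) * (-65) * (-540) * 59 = 74552400000 /17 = 4385435294.12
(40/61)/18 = 20/549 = 0.04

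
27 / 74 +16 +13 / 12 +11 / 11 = 8191 / 444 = 18.45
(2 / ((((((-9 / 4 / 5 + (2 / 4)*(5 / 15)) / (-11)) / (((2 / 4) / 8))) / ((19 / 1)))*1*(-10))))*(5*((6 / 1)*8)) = -37620 / 17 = -2212.94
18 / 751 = 0.02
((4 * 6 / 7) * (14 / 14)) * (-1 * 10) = -240 / 7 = -34.29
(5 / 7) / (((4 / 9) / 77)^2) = 343035 / 16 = 21439.69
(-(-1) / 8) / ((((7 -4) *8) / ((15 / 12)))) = 5 / 768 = 0.01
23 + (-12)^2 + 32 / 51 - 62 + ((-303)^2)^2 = 429873521918 / 51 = 8428892586.63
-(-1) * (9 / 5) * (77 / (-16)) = -693 / 80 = -8.66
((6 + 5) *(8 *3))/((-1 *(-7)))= 37.71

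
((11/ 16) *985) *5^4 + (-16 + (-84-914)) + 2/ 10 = 33778271/ 80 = 422228.39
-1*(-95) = 95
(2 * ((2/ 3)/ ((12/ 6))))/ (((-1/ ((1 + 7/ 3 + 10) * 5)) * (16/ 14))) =-350/ 9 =-38.89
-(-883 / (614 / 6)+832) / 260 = -50555 / 15964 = -3.17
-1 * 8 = -8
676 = 676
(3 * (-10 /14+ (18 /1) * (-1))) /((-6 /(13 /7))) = 1703 /98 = 17.38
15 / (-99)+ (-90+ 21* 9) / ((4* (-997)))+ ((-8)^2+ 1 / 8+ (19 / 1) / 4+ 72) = 37033013 / 263208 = 140.70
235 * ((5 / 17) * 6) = 7050 / 17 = 414.71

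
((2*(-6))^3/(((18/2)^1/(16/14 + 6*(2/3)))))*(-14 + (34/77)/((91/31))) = 670768128/49049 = 13675.47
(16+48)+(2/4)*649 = 388.50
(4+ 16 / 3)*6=56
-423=-423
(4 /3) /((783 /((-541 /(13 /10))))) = -21640 /30537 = -0.71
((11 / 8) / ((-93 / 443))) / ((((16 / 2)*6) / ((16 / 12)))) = -4873 / 26784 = -0.18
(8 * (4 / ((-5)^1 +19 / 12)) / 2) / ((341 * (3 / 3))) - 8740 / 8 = -30548869 / 27962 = -1092.51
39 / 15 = 13 / 5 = 2.60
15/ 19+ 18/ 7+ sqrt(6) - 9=-750/ 133+ sqrt(6)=-3.19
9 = 9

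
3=3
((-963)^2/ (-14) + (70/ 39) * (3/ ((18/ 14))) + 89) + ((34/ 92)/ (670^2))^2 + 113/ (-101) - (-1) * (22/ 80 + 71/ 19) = -44326954531223857340210971/ 670152667578717960000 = -66144.56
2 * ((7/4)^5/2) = 16807/1024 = 16.41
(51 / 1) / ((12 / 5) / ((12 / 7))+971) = 15 / 286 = 0.05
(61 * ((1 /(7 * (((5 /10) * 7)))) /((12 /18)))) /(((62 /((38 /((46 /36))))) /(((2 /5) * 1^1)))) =125172 /174685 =0.72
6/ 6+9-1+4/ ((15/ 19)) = 211/ 15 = 14.07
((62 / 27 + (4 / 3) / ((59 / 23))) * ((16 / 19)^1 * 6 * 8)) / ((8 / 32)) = 4593664 / 10089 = 455.31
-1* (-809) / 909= 809 / 909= 0.89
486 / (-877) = -486 / 877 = -0.55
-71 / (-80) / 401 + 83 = 2662711 / 32080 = 83.00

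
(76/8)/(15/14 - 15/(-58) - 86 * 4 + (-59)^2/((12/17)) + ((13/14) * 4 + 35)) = 23142/11272495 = 0.00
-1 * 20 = -20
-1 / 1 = -1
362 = 362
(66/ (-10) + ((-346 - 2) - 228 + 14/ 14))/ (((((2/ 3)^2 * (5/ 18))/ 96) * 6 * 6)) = -314064/ 25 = -12562.56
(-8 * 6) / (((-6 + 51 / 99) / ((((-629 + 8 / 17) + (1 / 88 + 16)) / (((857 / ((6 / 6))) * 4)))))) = -8246943 / 5273978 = -1.56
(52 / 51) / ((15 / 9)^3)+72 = 153468 / 2125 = 72.22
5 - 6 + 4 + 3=6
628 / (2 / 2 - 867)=-314 / 433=-0.73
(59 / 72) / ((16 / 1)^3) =59 / 294912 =0.00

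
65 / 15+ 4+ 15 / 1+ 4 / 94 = 3296 / 141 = 23.38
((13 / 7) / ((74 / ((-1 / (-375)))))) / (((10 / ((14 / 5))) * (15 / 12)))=0.00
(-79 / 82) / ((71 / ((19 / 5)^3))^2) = -0.58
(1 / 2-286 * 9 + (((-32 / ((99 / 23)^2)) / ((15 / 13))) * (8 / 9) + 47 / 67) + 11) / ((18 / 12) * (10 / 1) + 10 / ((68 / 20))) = -7725531247231 / 54076527450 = -142.86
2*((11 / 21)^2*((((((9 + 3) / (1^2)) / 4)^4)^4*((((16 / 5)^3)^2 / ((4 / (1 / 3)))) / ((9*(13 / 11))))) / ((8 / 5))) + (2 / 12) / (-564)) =418323371804172319 / 3368137500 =124200206.14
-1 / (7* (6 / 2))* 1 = -1 / 21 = -0.05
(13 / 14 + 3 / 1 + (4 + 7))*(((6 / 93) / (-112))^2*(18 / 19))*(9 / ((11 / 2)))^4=0.00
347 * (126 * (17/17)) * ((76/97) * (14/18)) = 2584456/97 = 26643.88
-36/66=-6/11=-0.55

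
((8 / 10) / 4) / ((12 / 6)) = 1 / 10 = 0.10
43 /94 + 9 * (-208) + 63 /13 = -2281103 /1222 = -1866.70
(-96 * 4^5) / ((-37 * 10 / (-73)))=-3588096 / 185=-19395.11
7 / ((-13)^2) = 7 / 169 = 0.04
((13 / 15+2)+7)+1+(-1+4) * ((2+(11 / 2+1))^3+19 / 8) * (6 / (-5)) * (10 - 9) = -33128 / 15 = -2208.53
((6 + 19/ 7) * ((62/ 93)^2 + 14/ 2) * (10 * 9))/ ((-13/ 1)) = -40870/ 91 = -449.12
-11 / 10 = -1.10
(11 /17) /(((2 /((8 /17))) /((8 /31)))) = 352 /8959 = 0.04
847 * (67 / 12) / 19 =56749 / 228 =248.90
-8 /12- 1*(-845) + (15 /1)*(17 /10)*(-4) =2227 /3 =742.33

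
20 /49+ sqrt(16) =216 /49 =4.41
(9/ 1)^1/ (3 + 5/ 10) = 18/ 7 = 2.57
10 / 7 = 1.43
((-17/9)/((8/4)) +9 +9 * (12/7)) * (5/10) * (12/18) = 2959/378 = 7.83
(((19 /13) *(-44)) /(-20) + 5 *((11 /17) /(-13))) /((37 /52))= 13112 /3145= 4.17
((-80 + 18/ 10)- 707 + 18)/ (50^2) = -959/ 3125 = -0.31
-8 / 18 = -4 / 9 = -0.44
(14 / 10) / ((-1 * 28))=-1 / 20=-0.05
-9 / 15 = -3 / 5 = -0.60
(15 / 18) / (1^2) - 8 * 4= -187 / 6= -31.17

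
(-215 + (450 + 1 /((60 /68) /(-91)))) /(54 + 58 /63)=20769 /8650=2.40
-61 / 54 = -1.13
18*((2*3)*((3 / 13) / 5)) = 324 / 65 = 4.98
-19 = -19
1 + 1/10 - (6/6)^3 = 0.10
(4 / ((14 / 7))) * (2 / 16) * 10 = 5 / 2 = 2.50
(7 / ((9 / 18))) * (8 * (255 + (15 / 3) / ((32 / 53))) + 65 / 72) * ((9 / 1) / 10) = 212401 / 8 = 26550.12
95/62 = 1.53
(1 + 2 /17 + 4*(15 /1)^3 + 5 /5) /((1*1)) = 229536 /17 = 13502.12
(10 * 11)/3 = 110/3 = 36.67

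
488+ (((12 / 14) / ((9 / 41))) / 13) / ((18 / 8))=1199344 / 2457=488.13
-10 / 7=-1.43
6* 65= 390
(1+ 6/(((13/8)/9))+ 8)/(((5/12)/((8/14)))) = 26352/455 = 57.92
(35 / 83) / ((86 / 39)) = 0.19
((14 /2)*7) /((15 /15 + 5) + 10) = 49 /16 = 3.06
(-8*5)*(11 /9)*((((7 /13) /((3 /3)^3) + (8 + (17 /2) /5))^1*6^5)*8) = -404794368 /13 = -31138028.31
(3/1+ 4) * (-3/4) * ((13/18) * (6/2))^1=-91/8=-11.38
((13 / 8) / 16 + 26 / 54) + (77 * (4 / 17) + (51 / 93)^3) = 33020109649 / 1750280832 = 18.87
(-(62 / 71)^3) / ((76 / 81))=-4826142 / 6800309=-0.71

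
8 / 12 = 2 / 3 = 0.67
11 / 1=11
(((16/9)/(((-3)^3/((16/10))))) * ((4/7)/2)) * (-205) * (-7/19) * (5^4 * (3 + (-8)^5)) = 214938400000/4617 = 46553692.87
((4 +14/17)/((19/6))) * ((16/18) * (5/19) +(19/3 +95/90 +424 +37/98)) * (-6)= -1187271768/300713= -3948.19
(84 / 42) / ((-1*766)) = -1 / 383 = -0.00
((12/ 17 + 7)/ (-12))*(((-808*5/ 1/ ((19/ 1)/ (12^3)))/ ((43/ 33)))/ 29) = 2514948480/ 402781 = 6243.96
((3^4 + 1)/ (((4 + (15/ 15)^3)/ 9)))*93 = 68634/ 5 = 13726.80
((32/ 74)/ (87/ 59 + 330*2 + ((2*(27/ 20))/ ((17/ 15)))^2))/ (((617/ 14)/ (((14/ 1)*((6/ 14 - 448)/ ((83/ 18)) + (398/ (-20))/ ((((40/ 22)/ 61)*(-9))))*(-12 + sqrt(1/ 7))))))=365577711207296/ 6466357304923275 - 13056346828832*sqrt(7)/ 19399071914769825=0.05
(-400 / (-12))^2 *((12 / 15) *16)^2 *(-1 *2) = -3276800 / 9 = -364088.89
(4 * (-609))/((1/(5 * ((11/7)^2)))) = -30077.14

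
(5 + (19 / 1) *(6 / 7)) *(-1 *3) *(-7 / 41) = 447 / 41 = 10.90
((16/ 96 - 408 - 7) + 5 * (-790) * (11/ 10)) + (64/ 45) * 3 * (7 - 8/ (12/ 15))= -143179/ 30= -4772.63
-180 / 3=-60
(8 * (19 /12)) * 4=152 /3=50.67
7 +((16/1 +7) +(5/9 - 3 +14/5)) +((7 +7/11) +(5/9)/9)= 169529/4455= 38.05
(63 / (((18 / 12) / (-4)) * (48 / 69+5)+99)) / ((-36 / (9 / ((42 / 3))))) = -69 / 5941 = -0.01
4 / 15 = 0.27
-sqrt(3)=-1.73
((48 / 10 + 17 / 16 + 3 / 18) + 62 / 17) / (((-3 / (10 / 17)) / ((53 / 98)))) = -2092387 / 2039184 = -1.03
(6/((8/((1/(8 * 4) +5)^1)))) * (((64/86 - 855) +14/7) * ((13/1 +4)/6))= -100302839/11008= -9111.81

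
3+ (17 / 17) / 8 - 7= -31 / 8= -3.88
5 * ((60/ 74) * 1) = 150/ 37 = 4.05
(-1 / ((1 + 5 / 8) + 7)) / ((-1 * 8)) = 1 / 69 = 0.01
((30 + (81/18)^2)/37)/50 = 201/7400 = 0.03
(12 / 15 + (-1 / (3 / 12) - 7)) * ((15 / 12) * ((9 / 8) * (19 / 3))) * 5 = -454.22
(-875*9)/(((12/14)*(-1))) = 18375/2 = 9187.50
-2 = -2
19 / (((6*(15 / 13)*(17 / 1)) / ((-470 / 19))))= -611 / 153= -3.99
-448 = -448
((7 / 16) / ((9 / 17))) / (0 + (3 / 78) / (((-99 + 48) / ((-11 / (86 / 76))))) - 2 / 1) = -1130857 / 2726832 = -0.41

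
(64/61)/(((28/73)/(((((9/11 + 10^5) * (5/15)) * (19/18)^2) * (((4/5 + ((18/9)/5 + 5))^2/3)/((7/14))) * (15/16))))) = 27857984227097/11413710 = 2440747.51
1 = 1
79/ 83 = 0.95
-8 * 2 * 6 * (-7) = 672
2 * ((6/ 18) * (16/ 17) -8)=-784/ 51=-15.37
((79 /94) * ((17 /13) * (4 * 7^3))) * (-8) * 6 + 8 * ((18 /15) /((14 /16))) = -1547546016 /21385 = -72365.96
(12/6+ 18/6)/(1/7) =35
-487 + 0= -487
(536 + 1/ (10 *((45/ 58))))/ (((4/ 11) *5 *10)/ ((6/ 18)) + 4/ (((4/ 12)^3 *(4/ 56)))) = 1326919/ 3877200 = 0.34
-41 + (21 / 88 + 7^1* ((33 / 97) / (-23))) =-8022925 / 196328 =-40.86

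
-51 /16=-3.19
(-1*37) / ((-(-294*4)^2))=0.00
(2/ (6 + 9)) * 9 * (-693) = -831.60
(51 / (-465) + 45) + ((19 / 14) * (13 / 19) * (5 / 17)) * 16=908602 / 18445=49.26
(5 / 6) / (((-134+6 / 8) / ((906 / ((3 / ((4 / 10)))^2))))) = -2416 / 23985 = -0.10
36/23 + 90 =2106/23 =91.57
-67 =-67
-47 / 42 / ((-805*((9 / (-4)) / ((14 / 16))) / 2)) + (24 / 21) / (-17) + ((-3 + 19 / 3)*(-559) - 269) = -1575823489 / 738990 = -2132.40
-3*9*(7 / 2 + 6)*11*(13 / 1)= -73359 / 2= -36679.50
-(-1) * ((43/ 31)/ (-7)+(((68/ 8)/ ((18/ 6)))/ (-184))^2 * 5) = -52095523/ 264483072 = -0.20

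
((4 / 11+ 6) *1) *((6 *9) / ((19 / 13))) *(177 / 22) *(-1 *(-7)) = 30442230 / 2299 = 13241.51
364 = 364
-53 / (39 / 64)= -3392 / 39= -86.97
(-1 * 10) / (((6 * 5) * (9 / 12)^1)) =-4 / 9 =-0.44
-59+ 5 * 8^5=163781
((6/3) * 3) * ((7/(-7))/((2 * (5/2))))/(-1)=6/5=1.20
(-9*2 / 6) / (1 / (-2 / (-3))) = -2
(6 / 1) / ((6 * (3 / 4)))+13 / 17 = 107 / 51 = 2.10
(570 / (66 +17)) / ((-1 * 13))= -570 / 1079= -0.53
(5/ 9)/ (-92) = -5/ 828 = -0.01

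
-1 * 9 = -9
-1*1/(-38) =1/38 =0.03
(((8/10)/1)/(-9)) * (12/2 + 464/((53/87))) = -54248/795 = -68.24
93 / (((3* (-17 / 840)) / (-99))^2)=71461051200 / 289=247270073.36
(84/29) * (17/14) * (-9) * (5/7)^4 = -573750/69629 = -8.24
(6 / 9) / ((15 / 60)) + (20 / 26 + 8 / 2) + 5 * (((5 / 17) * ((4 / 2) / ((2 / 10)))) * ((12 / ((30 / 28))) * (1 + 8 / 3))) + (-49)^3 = -25865319 / 221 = -117037.64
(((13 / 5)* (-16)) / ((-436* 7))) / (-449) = -0.00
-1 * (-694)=694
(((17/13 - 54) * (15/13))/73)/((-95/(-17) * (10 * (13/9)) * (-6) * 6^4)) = 2329/1755209664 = 0.00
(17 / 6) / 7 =17 / 42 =0.40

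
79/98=0.81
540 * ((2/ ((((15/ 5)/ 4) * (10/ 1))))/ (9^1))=16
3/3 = 1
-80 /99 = -0.81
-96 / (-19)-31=-493 / 19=-25.95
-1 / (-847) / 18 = 0.00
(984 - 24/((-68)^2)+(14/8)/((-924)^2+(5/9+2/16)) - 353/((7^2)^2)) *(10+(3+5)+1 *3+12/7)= 272348973095669913/12187054225934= 22347.40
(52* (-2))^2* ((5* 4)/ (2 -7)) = -43264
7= 7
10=10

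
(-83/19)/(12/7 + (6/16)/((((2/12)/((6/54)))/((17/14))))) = -2.16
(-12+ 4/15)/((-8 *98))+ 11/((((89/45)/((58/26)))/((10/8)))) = 52805533/3401580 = 15.52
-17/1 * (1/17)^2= -1/17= -0.06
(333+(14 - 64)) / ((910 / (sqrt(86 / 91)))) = 283*sqrt(7826) / 82810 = 0.30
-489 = -489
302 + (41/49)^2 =726783/2401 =302.70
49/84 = 7/12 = 0.58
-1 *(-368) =368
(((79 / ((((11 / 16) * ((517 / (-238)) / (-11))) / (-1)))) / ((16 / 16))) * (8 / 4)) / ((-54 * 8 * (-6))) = -18802 / 41877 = -0.45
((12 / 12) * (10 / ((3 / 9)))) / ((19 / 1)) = 30 / 19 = 1.58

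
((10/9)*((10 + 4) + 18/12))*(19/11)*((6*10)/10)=5890/33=178.48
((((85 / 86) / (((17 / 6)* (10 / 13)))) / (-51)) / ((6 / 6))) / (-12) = 13 / 17544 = 0.00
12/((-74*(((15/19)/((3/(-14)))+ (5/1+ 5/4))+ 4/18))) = -4104/70559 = -0.06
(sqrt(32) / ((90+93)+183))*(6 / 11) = 4*sqrt(2) / 671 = 0.01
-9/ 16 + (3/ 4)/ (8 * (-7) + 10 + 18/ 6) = -399/ 688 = -0.58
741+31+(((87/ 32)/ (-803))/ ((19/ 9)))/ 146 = 55028702705/ 71280704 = 772.00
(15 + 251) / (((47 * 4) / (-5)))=-665 / 94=-7.07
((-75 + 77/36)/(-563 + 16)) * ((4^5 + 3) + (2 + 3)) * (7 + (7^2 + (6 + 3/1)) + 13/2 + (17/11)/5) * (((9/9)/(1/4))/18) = 593946874/270765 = 2193.59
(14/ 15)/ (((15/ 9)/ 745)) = 2086/ 5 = 417.20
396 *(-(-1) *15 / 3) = 1980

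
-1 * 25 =-25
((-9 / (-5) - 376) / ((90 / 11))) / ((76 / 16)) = -9.63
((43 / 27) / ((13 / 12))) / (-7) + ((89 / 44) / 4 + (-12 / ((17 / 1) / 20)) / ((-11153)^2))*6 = 430403297590081 / 152404889252616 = 2.82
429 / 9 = 143 / 3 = 47.67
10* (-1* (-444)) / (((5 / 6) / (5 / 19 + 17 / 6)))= 313464 / 19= 16498.11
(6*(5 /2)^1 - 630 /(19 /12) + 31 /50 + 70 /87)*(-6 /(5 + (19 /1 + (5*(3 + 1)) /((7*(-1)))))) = 220699549 /2038700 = 108.26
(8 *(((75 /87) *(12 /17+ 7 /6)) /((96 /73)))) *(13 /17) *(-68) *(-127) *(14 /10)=805696255 /8874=90792.91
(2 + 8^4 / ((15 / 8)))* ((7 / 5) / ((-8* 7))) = -16399 / 300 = -54.66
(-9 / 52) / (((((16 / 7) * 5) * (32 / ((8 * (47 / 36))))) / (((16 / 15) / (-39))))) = 329 / 2433600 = 0.00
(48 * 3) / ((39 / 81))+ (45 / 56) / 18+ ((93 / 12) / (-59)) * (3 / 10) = 128461769 / 429520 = 299.08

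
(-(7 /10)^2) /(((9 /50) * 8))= -49 /144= -0.34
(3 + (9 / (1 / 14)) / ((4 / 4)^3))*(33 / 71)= 4257 / 71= 59.96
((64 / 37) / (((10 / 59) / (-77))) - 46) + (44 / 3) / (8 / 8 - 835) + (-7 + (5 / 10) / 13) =-5047291591 / 6017310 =-838.80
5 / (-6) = -5 / 6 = -0.83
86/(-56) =-43/28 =-1.54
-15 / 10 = -3 / 2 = -1.50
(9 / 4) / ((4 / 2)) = 9 / 8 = 1.12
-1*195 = -195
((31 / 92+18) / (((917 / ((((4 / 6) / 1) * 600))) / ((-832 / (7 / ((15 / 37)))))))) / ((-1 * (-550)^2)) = 601536 / 472122035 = 0.00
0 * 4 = 0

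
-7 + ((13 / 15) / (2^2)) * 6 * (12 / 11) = -307 / 55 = -5.58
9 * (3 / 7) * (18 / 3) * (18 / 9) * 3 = 972 / 7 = 138.86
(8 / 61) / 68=2 / 1037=0.00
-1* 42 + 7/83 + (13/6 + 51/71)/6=-8790317/212148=-41.43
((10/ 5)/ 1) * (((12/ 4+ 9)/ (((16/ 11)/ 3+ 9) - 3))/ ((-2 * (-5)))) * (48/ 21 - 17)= -20394/ 3745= -5.45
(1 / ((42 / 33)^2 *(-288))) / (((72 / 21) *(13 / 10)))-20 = -25160285 / 1257984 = -20.00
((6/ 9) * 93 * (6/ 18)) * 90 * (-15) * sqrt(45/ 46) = -41850 * sqrt(230)/ 23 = -27595.07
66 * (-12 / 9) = -88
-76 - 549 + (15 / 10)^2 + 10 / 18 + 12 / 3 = -22255 / 36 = -618.19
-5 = -5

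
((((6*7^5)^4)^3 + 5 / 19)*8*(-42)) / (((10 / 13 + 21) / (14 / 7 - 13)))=1009546485584632997678384073741899179358727751552985128564237314672 / 5377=187752740484402640446045000000000000000000000000000000000000000.00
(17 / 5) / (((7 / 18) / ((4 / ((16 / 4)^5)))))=0.03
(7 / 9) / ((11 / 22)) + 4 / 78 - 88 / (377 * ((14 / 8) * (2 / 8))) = 25492 / 23751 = 1.07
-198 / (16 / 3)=-297 / 8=-37.12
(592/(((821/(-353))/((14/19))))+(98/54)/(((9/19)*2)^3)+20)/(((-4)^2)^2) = -406318453867/628807919616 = -0.65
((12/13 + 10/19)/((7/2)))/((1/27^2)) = 521964/1729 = 301.89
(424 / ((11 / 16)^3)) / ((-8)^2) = 27136 / 1331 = 20.39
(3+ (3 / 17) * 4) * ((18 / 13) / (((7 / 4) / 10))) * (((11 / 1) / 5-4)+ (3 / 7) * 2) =-27.65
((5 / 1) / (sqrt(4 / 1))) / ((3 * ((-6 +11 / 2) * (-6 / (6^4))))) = 360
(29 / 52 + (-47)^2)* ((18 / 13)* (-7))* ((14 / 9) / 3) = -1876651 / 169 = -11104.44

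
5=5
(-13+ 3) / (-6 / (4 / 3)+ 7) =-4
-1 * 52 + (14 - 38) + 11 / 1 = -65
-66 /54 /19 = -11 /171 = -0.06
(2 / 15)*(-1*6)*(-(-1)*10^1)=-8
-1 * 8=-8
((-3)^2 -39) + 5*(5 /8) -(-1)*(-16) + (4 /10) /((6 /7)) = -5089 /120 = -42.41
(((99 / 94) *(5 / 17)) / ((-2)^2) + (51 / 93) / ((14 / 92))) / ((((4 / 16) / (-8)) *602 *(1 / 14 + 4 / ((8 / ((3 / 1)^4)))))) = -5105959 / 1058676598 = -0.00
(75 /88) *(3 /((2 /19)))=4275 /176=24.29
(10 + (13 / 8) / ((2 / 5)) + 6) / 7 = 321 / 112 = 2.87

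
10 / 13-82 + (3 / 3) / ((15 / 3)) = -5267 / 65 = -81.03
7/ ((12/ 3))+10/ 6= 41/ 12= 3.42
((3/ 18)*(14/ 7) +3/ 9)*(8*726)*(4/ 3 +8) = 108416/ 3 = 36138.67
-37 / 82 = -0.45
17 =17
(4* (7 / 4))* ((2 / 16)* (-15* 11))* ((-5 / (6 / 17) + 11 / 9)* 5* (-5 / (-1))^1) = 2242625 / 48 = 46721.35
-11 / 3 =-3.67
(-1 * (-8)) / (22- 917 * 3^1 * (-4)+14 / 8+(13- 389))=32 / 42607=0.00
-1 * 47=-47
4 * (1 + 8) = 36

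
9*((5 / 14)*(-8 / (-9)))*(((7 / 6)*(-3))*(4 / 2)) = -20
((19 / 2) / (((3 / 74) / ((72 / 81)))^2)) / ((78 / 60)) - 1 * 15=33151925 / 9477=3498.15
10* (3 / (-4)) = -7.50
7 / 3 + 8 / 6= 11 / 3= 3.67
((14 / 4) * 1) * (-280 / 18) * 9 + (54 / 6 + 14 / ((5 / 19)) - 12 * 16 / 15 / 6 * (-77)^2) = -39229 / 3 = -13076.33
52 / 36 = 13 / 9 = 1.44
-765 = -765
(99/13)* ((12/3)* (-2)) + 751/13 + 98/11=823/143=5.76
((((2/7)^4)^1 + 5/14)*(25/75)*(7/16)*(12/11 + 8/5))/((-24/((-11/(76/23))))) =0.02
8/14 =4/7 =0.57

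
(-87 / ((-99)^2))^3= -24389 / 34869635163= -0.00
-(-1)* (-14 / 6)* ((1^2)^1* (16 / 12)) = -28 / 9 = -3.11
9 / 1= 9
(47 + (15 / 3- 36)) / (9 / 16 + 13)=256 / 217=1.18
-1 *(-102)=102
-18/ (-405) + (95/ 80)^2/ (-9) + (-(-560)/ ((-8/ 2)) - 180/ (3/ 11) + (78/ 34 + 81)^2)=6811482481/ 1109760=6137.80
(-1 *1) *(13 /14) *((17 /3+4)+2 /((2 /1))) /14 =-104 /147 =-0.71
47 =47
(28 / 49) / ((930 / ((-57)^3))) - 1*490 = -655112 / 1085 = -603.79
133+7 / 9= 1204 / 9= 133.78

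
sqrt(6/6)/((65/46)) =46/65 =0.71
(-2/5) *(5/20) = -1/10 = -0.10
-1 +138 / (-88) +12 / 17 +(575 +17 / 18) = 3864721 / 6732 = 574.08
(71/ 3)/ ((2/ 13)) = 923/ 6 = 153.83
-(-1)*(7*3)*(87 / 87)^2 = 21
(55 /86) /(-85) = -11 /1462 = -0.01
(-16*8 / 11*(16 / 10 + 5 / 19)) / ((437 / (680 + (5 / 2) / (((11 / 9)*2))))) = -33944352 / 1004663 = -33.79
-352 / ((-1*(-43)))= -352 / 43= -8.19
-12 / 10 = -6 / 5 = -1.20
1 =1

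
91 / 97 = 0.94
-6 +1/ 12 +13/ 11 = -625/ 132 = -4.73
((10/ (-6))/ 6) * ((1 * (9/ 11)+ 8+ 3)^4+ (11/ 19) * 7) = -5419.89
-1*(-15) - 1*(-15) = 30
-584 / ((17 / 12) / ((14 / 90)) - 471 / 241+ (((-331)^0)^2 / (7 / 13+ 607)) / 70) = -1389495140 / 17018483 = -81.65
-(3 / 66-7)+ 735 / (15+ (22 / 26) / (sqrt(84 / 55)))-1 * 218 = -2271213467 / 14024758-42042 * sqrt(1155) / 637489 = -164.18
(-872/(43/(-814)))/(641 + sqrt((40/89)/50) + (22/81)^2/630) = 172961796858513004132560/6716389183253901056783- 1212724256431453920 * sqrt(445)/6716389183253901056783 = 25.75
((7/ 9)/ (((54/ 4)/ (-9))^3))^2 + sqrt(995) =3136/ 59049 + sqrt(995) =31.60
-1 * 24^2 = -576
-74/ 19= -3.89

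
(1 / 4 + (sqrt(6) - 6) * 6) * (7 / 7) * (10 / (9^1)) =-715 / 18 + 20 * sqrt(6) / 3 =-23.39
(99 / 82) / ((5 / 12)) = 594 / 205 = 2.90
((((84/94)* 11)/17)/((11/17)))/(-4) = -21/94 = -0.22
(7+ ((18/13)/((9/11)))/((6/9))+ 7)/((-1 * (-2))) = 215/26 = 8.27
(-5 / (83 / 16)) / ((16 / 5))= -25 / 83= -0.30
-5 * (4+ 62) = -330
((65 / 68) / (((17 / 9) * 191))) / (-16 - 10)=-0.00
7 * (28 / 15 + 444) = 46816 / 15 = 3121.07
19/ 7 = 2.71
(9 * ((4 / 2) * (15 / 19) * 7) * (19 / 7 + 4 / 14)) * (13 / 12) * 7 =85995 / 38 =2263.03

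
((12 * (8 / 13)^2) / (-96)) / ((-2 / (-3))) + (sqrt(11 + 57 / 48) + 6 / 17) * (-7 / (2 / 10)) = -35 * sqrt(195) / 4 - 35694 / 2873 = -134.61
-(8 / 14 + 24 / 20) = -62 / 35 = -1.77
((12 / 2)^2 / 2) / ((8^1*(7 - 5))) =9 / 8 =1.12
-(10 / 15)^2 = -0.44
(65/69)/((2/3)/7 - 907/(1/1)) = -7/6739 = -0.00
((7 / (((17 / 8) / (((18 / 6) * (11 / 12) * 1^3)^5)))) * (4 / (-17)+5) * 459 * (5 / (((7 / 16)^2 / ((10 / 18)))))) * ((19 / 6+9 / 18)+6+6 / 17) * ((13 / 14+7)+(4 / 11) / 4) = 2672917693875 / 2023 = 1321264307.40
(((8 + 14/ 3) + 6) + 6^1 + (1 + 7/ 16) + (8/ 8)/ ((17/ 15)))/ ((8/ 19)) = 418399/ 6528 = 64.09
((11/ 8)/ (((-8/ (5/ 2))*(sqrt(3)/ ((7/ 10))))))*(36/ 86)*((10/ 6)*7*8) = -2695*sqrt(3)/ 688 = -6.78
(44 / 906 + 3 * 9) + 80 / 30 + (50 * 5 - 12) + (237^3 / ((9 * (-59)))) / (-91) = 543.21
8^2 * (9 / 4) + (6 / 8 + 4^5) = 4675 / 4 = 1168.75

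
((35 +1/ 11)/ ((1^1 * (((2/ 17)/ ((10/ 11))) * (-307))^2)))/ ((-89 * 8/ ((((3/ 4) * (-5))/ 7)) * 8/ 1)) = 20916375/ 10003519492736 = 0.00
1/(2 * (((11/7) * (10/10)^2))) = 7/22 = 0.32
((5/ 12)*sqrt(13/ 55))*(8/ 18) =0.09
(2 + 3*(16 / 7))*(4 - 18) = -124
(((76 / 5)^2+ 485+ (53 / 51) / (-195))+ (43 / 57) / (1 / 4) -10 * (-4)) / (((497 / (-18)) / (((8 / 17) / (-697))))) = 11474136896 / 618192841175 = 0.02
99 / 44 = 9 / 4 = 2.25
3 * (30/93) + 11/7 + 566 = 123373/217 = 568.54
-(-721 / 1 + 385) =336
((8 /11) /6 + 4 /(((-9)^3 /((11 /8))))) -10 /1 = -158557 /16038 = -9.89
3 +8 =11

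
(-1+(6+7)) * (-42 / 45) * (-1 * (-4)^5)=-57344 / 5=-11468.80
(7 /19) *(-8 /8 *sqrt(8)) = -14 *sqrt(2) /19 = -1.04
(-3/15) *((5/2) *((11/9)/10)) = -11/180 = -0.06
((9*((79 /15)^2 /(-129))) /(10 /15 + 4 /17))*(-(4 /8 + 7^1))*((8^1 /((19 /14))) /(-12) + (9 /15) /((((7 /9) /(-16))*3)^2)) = 10268173757 /23018975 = 446.07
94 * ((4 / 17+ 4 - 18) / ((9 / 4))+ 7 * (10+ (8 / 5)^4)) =109620356 / 10625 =10317.21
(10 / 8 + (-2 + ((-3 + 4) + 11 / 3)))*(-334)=-7849 / 6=-1308.17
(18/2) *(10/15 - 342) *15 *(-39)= 1797120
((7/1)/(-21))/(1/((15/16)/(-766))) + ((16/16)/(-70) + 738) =316566527/428960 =737.99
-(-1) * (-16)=-16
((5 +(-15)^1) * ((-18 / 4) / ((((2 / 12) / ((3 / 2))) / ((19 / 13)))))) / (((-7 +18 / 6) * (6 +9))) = -513 / 52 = -9.87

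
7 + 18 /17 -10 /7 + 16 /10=4897 /595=8.23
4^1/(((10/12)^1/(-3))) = -72/5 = -14.40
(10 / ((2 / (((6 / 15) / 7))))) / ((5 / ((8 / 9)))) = 16 / 315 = 0.05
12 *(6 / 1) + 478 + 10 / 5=552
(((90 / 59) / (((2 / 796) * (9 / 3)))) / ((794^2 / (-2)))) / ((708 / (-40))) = 19900 / 548636929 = 0.00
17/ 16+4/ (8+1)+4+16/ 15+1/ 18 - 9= -569/ 240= -2.37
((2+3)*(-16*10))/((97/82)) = -65600/97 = -676.29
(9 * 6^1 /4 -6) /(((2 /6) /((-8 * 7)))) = -1260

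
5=5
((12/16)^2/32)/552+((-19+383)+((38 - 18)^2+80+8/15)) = 1193426989/1413120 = 844.53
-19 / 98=-0.19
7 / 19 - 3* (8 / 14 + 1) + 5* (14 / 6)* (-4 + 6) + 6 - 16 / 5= 43466 / 1995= 21.79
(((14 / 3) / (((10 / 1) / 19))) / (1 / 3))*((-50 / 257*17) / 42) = -1615 / 771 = -2.09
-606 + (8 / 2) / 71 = -43022 / 71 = -605.94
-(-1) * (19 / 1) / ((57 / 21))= 7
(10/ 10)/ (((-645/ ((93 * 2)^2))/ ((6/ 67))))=-4.80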